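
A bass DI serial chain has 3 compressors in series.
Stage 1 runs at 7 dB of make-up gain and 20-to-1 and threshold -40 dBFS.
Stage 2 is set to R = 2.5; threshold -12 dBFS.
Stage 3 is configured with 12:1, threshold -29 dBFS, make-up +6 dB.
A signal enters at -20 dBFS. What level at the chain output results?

-26 dBFS

Stage 1: 20 dB above -40 dBFS, reduced 20:1 to 1 dB above → -39 dBFS; +7 dB make-up → -32 dBFS.
Stage 2: -32 dBFS is at or below the -12 dBFS threshold — no compression; output -32 dBFS.
Stage 3: -32 dBFS is at or below the -29 dBFS threshold — no compression; make-up brings it to -26 dBFS.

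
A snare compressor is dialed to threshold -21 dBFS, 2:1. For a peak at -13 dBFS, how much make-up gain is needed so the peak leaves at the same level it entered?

Overshoot 8 dB → 8/2 = 4 dB after compression, so the compressed level is -21 + 4 = -17 dBFS.
Make-up = target − compressed = -13 − (-17) = 4 dB.

4 dB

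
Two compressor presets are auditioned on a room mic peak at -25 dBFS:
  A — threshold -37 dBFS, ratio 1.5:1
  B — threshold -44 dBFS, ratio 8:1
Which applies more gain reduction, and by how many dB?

A: 12 dB over, compressed to 8 dB over, so 4 dB of GR.
B: 19 dB over, compressed to 2.375 dB over, so 16.625 dB of GR.
Difference: 12.625 dB in favour of B.

B, by 12.625 dB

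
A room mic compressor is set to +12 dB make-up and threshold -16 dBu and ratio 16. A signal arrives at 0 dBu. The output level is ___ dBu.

0 dBu sits 16 dB over threshold.
At 16:1 the overshoot is divided by 16, leaving 1 dB above threshold.
So the level is -16 + 1 = -15 dBu; make-up adds 12 dB, giving -3 dBu.

-3 dBu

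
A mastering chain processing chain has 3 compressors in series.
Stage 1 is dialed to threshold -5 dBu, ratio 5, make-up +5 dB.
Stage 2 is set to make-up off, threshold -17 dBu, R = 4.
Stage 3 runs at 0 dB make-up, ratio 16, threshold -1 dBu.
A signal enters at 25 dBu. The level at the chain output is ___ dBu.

Stage 1: 25 dBu is 30 dB over -5 dBu; at 5:1 that becomes 6 dB over, giving 1 dBu; +5 dB make-up → 6 dBu.
Stage 2: 6 dBu is 23 dB over -17 dBu; at 4:1 that becomes 5.75 dB over, giving -11.25 dBu.
Stage 3: -11.25 dBu is at or below the -1 dBu threshold — no compression; output -11.25 dBu.

-11.25 dBu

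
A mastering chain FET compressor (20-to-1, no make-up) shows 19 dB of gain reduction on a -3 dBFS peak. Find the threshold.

Gain reduction = -3 − (-22) = 19 dB; output overshoot = GR / (R − 1) = 19 / 19 = 1 dB.
Threshold = output − output overshoot = -22 − 1 = -23 dBFS.

-23 dBFS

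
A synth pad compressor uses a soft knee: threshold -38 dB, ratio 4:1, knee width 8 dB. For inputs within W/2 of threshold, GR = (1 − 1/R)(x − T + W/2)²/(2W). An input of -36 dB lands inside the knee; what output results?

-37.6875 dB

x − T + W/2 = -36 − (-38) + 4 = 6.
GR = (1 − 1/4) × 6² / 16 = 0.75 × 36 / 16 = 1.6875 dB.
Output = -36 − 1.6875 = -37.6875 dB.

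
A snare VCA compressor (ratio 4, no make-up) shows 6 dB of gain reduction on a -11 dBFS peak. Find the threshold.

-19 dBFS

Gain reduction = -11 − (-17) = 6 dB; output overshoot = GR / (R − 1) = 6 / 3 = 2 dB.
Threshold = output − output overshoot = -17 − 2 = -19 dBFS.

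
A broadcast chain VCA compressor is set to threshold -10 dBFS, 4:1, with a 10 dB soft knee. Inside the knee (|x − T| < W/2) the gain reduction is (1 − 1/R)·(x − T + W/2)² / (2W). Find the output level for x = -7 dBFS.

x − T + W/2 = -7 − (-10) + 5 = 8.
GR = (1 − 1/4) × 8² / 20 = 0.75 × 64 / 20 = 2.4 dB.
Output = -7 − 2.4 = -9.4 dBFS.

-9.4 dBFS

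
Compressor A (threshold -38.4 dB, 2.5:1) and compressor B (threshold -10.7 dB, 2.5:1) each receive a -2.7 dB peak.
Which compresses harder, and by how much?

A, by 16.62 dB

A: overshoot 35.7 dB → output overshoot 14.28 dB → GR 21.42 dB.
B: overshoot 8 dB → output overshoot 3.2 dB → GR 4.8 dB.
Difference: 16.62 dB in favour of A.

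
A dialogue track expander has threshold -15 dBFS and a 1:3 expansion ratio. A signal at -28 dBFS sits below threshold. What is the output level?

Below threshold, a 1:3 expander applies gain = (3−1)×(T − x) of attenuation.
(3−1) × 13 = 26 dB, so output = -28 − 26 = -54 dBFS.

-54 dBFS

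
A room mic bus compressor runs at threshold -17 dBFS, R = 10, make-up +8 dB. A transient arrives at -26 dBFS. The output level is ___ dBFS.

-18 dBFS

-26 dBFS is 9 dB below the -17 dBFS threshold, so no gain reduction is applied.
Make-up gain adds 8 dB: -26 + 8 = -18 dBFS.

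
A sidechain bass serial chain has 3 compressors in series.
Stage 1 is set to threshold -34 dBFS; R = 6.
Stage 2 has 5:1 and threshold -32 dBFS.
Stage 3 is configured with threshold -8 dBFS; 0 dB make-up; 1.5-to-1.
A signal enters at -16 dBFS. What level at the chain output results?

Stage 1: 18 dB above -34 dBFS, reduced 6:1 to 3 dB above → -31 dBFS.
Stage 2: 1 dB above -32 dBFS, reduced 5:1 to 0.2 dB above → -31.8 dBFS.
Stage 3: below threshold (-31.8 ≤ -8); passes unchanged; output -31.8 dBFS.

-31.8 dBFS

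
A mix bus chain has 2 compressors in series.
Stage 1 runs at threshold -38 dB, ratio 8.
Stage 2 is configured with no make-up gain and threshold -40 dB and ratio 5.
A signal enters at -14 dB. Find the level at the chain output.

Stage 1: overshoot 24 dB → 24/8 = 3 dB → -35 dB.
Stage 2: 5 dB above -40 dB, reduced 5:1 to 1 dB above → -39 dB.

-39 dB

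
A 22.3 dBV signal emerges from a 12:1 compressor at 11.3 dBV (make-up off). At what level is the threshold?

10.3 dBV

Let T be the threshold. Output overshoot = (input overshoot)/R, so 11.3 − T = (22.3 − T)/12.
12·(11.3 − T) = 22.3 − T → 11·T = 135.6 − 22.3 = 113.3.
T = 113.3/11 = 10.3 dBV.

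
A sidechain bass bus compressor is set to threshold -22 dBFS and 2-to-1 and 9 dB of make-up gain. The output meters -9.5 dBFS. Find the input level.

-15 dBFS

Before make-up, the level was -9.5 − 9 = -18.5 dBFS.
That's 3.5 dB above the -22 dBFS threshold.
Input overshoot = R × output overshoot = 7 dB → input = -22 + 7 = -15 dBFS.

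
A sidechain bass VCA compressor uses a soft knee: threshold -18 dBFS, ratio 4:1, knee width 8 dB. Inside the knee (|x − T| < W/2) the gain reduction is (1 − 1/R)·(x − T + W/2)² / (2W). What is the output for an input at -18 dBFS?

-18.75 dBFS

x − T + W/2 = -18 − (-18) + 4 = 4.
GR = (1 − 1/4) × 4² / 16 = 0.75 × 16 / 16 = 0.75 dB.
Output = -18 − 0.75 = -18.75 dBFS.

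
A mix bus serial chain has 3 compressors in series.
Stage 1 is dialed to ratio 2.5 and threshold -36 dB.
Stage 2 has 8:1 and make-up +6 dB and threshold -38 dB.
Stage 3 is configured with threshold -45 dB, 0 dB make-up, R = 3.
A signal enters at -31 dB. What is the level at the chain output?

Stage 1: overshoot 5 dB → 5/2.5 = 2 dB → -34 dB.
Stage 2: overshoot 4 dB → 4/8 = 0.5 dB → -37.5 dB; +6 dB make-up → -31.5 dB.
Stage 3: overshoot 13.5 dB → 13.5/3 = 4.5 dB → -40.5 dB.

-40.5 dB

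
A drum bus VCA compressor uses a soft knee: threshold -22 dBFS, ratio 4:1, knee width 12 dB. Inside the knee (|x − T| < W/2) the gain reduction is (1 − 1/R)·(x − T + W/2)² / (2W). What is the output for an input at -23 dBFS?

x − T + W/2 = -23 − (-22) + 6 = 5.
GR = (1 − 1/4) × 5² / 24 = 0.75 × 25 / 24 = 0.78125 dB.
Output = -23 − 0.78125 = -23.78125 dBFS.

-23.78125 dBFS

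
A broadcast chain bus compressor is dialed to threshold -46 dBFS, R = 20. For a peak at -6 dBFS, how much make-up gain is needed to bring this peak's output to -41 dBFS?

3 dB

The peak compresses to -46 + 40/20 = -44 dBFS.
To reach -41 dBFS requires -41 − (-44) = 3 dB of make-up.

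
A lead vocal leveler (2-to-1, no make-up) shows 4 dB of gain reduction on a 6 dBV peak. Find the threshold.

-2 dBV

Let T be the threshold. Output overshoot = (input overshoot)/R, so 2 − T = (6 − T)/2.
2·(2 − T) = 6 − T → 1·T = 4 − 6 = -2.
T = -2/1 = -2 dBV.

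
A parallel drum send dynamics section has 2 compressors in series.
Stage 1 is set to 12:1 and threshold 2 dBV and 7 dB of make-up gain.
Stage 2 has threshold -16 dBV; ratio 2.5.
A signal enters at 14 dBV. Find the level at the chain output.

-5.6 dBV

Stage 1: overshoot 12 dB → 12/12 = 1 dB → 3 dBV; +7 dB make-up → 10 dBV.
Stage 2: 10 dBV is 26 dB over -16 dBV; at 2.5:1 that becomes 10.4 dB over, giving -5.6 dBV.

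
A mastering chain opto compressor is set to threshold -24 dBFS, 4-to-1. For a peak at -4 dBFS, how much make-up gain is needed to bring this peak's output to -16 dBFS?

Overshoot 20 dB → 20/4 = 5 dB after compression, so the compressed level is -24 + 5 = -19 dBFS.
Make-up = target − compressed = -16 − (-19) = 3 dB.

3 dB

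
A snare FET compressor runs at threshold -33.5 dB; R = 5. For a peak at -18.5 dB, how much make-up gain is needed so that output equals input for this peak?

Without make-up, output = threshold + overshoot/5 = -33.5 + 3 = -30.5 dB.
Gap to target: 12 dB.

12 dB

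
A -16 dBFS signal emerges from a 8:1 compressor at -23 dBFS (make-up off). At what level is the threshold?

-24 dBFS

Gain reduction = -16 − (-23) = 7 dB; output overshoot = GR / (R − 1) = 7 / 7 = 1 dB.
Threshold = output − output overshoot = -23 − 1 = -24 dBFS.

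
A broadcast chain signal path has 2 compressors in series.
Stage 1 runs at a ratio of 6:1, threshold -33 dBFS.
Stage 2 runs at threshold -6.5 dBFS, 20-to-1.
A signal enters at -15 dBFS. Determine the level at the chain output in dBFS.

Stage 1: overshoot 18 dB → 18/6 = 3 dB → -30 dBFS.
Stage 2: -30 dBFS ≤ -6.5 dBFS, so stage 2 doesn't engage; output -30 dBFS.

-30 dBFS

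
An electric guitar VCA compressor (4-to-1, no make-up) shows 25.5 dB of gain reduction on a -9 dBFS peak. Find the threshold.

Gain reduction = -9 − (-34.5) = 25.5 dB; output overshoot = GR / (R − 1) = 25.5 / 3 = 8.5 dB.
Threshold = output − output overshoot = -34.5 − 8.5 = -43 dBFS.

-43 dBFS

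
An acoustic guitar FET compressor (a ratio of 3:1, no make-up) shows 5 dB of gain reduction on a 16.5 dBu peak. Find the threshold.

9 dBu

Input is 7.5 dB above T (since output overshoot × R = input overshoot: (11.5 − T)·3 = 16.5 − T gives T = 9 dBu).
Check: 9 + (16.5 − 9)/3 = 9 + 2.5 = 11.5 dBu. ✓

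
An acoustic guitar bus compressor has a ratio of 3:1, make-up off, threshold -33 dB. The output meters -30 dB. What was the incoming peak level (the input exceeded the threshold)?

-24 dB

Post-compression overshoot = -30 − (-33) = 3 dB.
Input overshoot = R × output overshoot = 9 dB → input = -33 + 9 = -24 dB.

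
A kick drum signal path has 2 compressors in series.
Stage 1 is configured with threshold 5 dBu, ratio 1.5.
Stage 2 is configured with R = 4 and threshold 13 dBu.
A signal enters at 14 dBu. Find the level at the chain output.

11 dBu

Stage 1: overshoot 9 dB → 9/1.5 = 6 dB → 11 dBu.
Stage 2: below threshold (11 ≤ 13); passes unchanged; output 11 dBu.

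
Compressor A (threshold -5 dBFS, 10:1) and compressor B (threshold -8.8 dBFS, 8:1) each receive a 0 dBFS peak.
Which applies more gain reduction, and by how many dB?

A: GR = 5 − 5/10 = 4.5 dB.
B: GR = 8.8 − 8.8/8 = 7.7 dB.
B reduces 3.2 dB more.

B, by 3.2 dB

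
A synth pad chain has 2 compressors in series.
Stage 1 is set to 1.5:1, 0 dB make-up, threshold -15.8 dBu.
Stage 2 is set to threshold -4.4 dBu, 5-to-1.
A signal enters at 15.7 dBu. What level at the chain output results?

Stage 1: 15.7 dBu is 31.5 dB over -15.8 dBu; at 1.5:1 that becomes 21 dB over, giving 5.2 dBu.
Stage 2: 5.2 dBu is 9.6 dB over -4.4 dBu; at 5:1 that becomes 1.92 dB over, giving -2.48 dBu.

-2.48 dBu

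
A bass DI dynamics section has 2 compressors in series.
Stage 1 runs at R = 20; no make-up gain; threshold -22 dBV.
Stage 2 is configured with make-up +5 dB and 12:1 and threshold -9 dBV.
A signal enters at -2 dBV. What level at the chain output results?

Stage 1: overshoot 20 dB → 20/20 = 1 dB → -21 dBV.
Stage 2: below threshold (-21 ≤ -9); passes unchanged; make-up brings it to -16 dBV.

-16 dBV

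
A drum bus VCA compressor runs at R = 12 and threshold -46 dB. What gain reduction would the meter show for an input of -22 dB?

-22 dB exceeds the threshold by 24 dB.
At 12:1, output sits 24/12 = 2 dB above threshold.
So the signal is attenuated by 24 − 2 = 22 dB.

22 dB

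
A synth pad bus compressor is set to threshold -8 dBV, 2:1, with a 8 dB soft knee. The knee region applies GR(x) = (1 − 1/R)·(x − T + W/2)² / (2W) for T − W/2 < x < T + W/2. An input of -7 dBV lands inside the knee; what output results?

x − T + W/2 = -7 − (-8) + 4 = 5.
GR = (1 − 1/2) × 5² / 16 = 0.5 × 25 / 16 = 0.78125 dB.
Output = -7 − 0.78125 = -7.78125 dBV.

-7.78125 dBV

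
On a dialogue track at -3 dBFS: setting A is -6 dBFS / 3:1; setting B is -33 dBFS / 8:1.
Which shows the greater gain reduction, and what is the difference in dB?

B, by 24.25 dB

A: GR = 3 − 3/3 = 2 dB.
B: GR = 30 − 30/8 = 26.25 dB.
B applies 24.25 dB more gain reduction.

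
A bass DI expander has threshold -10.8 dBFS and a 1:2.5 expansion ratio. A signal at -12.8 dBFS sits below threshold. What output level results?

Undershoot = (-10.8) − (-12.8) = 2 dB.
At 1:2.5, that expands to 5 dB under threshold.
Output = -10.8 − 5 = -15.8 dBFS.

-15.8 dBFS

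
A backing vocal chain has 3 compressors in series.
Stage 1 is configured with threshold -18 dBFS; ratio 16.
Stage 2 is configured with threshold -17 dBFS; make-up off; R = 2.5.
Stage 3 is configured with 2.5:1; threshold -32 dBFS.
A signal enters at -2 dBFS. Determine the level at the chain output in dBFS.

Stage 1: overshoot 16 dB → 16/16 = 1 dB → -17 dBFS.
Stage 2: below threshold (-17 ≤ -17); passes unchanged; output -17 dBFS.
Stage 3: -17 dBFS is 15 dB over -32 dBFS; at 2.5:1 that becomes 6 dB over, giving -26 dBFS.

-26 dBFS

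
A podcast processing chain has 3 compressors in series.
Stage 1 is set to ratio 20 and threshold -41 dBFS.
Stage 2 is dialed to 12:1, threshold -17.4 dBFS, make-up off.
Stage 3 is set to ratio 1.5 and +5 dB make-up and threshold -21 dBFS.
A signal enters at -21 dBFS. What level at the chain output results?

-35 dBFS

Stage 1: overshoot 20 dB → 20/20 = 1 dB → -40 dBFS.
Stage 2: -40 dBFS ≤ -17.4 dBFS, so stage 2 doesn't engage; output -40 dBFS.
Stage 3: -40 dBFS ≤ -21 dBFS, so stage 3 doesn't engage; make-up brings it to -35 dBFS.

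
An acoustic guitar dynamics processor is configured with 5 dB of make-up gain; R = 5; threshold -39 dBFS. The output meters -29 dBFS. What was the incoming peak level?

-14 dBFS

Remove make-up: -29 − 5 = -34 dBFS.
That's 5 dB above the -39 dBFS threshold.
Input overshoot = R × output overshoot = 25 dB → input = -39 + 25 = -14 dBFS.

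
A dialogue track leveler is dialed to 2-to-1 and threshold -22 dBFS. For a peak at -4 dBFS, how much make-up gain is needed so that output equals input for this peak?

9 dB

Without make-up, output = threshold + overshoot/2 = -22 + 9 = -13 dBFS.
Gap to target: 9 dB.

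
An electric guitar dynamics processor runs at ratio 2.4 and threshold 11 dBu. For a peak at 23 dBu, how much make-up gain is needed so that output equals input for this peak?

7 dB

Without make-up, output = threshold + overshoot/2.4 = 11 + 5 = 16 dBu.
Gap to target: 7 dB.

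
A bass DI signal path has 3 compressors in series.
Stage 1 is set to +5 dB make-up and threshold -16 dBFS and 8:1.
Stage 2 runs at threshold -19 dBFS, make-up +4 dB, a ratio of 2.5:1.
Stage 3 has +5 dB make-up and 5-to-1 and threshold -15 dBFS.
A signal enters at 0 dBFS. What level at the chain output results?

-9.2 dBFS

Stage 1: 16 dB above -16 dBFS, reduced 8:1 to 2 dB above → -14 dBFS; +5 dB make-up → -9 dBFS.
Stage 2: -9 dBFS is 10 dB over -19 dBFS; at 2.5:1 that becomes 4 dB over, giving -15 dBFS; +4 dB make-up → -11 dBFS.
Stage 3: 4 dB above -15 dBFS, reduced 5:1 to 0.8 dB above → -14.2 dBFS; +5 dB make-up → -9.2 dBFS.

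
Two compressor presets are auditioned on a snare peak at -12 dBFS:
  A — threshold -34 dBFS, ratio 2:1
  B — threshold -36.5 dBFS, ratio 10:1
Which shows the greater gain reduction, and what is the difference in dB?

B, by 11.05 dB

A: overshoot 22 dB → output overshoot 11 dB → GR 11 dB.
B: overshoot 24.5 dB → output overshoot 2.45 dB → GR 22.05 dB.
B applies 11.05 dB more gain reduction.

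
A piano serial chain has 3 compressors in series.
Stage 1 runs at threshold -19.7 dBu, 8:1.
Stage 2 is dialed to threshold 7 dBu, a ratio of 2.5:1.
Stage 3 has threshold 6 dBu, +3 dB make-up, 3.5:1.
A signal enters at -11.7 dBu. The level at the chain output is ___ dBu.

Stage 1: 8 dB above -19.7 dBu, reduced 8:1 to 1 dB above → -18.7 dBu.
Stage 2: -18.7 dBu ≤ 7 dBu, so stage 2 doesn't engage; output -18.7 dBu.
Stage 3: below threshold (-18.7 ≤ 6); passes unchanged; make-up brings it to -15.7 dBu.

-15.7 dBu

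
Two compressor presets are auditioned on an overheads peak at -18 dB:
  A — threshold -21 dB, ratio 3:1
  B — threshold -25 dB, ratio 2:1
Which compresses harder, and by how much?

A: GR = 3 − 3/3 = 2 dB.
B: GR = 7 − 7/2 = 3.5 dB.
B reduces 1.5 dB more.

B, by 1.5 dB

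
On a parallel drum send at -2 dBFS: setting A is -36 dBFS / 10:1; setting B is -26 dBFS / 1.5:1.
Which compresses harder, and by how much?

A, by 22.6 dB

A: GR = 34 − 34/10 = 30.6 dB.
B: GR = 24 − 24/1.5 = 8 dB.
A applies 22.6 dB more gain reduction.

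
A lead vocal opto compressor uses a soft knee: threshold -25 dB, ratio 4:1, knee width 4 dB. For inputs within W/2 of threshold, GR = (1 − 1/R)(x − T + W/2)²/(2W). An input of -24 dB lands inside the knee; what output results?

x − T + W/2 = -24 − (-25) + 2 = 3.
GR = (1 − 1/4) × 3² / 8 = 0.75 × 9 / 8 = 0.84375 dB.
Output = -24 − 0.84375 = -24.84375 dB.

-24.84375 dB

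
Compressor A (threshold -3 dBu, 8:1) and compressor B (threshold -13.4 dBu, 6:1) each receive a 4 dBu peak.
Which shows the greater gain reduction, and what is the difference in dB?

A: 7 dB over, compressed to 0.875 dB over, so 6.125 dB of GR.
B: 17.4 dB over, compressed to 2.9 dB over, so 14.5 dB of GR.
B applies 8.375 dB more gain reduction.

B, by 8.375 dB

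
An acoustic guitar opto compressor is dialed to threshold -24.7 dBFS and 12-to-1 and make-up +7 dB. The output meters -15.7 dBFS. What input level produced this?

Stripping the +7 dB make-up gives -22.7 dBFS at the gain stage.
Post-compression overshoot = -22.7 − (-24.7) = 2 dB.
Input overshoot = R × output overshoot = 24 dB → input = -24.7 + 24 = -0.7 dBFS.

-0.7 dBFS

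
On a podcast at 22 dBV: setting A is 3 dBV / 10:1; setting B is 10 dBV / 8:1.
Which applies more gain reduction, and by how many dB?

A, by 6.6 dB

A: 19 dB over, compressed to 1.9 dB over, so 17.1 dB of GR.
B: 12 dB over, compressed to 1.5 dB over, so 10.5 dB of GR.
A reduces 6.6 dB more.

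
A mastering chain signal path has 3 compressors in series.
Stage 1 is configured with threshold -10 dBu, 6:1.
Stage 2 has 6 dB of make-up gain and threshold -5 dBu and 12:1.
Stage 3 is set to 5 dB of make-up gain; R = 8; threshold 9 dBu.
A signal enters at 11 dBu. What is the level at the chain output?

Stage 1: 21 dB above -10 dBu, reduced 6:1 to 3.5 dB above → -6.5 dBu.
Stage 2: below threshold (-6.5 ≤ -5); passes unchanged; make-up brings it to -0.5 dBu.
Stage 3: -0.5 dBu is at or below the 9 dBu threshold — no compression; make-up brings it to 4.5 dBu.

4.5 dBu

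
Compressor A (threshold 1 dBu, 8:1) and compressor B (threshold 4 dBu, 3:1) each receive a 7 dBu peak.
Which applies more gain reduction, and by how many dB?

A: overshoot 6 dB → output overshoot 0.75 dB → GR 5.25 dB.
B: overshoot 3 dB → output overshoot 1 dB → GR 2 dB.
A applies 3.25 dB more gain reduction.

A, by 3.25 dB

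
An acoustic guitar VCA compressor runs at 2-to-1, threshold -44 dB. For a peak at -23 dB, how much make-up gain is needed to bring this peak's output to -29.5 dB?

Overshoot 21 dB → 21/2 = 10.5 dB after compression, so the compressed level is -44 + 10.5 = -33.5 dB.
Make-up = target − compressed = -29.5 − (-33.5) = 4 dB.

4 dB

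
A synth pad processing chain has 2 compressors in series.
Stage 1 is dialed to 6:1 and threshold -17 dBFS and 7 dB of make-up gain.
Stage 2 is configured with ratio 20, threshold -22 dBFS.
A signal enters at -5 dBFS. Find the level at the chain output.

Stage 1: -5 dBFS is 12 dB over -17 dBFS; at 6:1 that becomes 2 dB over, giving -15 dBFS; +7 dB make-up → -8 dBFS.
Stage 2: 14 dB above -22 dBFS, reduced 20:1 to 0.7 dB above → -21.3 dBFS.

-21.3 dBFS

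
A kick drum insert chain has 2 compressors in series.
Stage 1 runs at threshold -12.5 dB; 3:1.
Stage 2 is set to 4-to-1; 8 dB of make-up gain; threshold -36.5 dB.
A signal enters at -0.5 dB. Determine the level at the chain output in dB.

Stage 1: overshoot 12 dB → 12/3 = 4 dB → -8.5 dB.
Stage 2: -8.5 dB is 28 dB over -36.5 dB; at 4:1 that becomes 7 dB over, giving -29.5 dB; +8 dB make-up → -21.5 dB.

-21.5 dB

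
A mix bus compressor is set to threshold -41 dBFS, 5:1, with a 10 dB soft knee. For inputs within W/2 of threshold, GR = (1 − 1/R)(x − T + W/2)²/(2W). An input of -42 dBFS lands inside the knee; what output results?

x − T + W/2 = -42 − (-41) + 5 = 4.
GR = (1 − 1/5) × 4² / 20 = 0.8 × 16 / 20 = 0.64 dB.
Output = -42 − 0.64 = -42.64 dBFS.

-42.64 dBFS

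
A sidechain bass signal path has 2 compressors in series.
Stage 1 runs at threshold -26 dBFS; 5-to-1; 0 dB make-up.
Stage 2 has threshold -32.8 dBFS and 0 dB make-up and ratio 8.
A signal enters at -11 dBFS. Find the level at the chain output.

-31.575 dBFS

Stage 1: -11 dBFS is 15 dB over -26 dBFS; at 5:1 that becomes 3 dB over, giving -23 dBFS.
Stage 2: 9.8 dB above -32.8 dBFS, reduced 8:1 to 1.225 dB above → -31.575 dBFS.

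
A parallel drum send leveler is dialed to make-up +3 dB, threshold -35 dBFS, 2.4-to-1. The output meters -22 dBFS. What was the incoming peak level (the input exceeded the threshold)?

Stripping the +3 dB make-up gives -25 dBFS at the gain stage.
That's 10 dB above the -35 dBFS threshold.
Before 2.4:1 compression the overshoot was 10 × 2.4 = 24 dB, so input = -35 + 24 = -11 dBFS.

-11 dBFS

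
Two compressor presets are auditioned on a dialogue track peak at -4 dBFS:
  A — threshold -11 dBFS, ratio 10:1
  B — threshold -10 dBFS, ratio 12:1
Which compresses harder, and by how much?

A, by 0.8 dB

A: 7 dB over, compressed to 0.7 dB over, so 6.3 dB of GR.
B: 6 dB over, compressed to 0.5 dB over, so 5.5 dB of GR.
A applies 0.8 dB more gain reduction.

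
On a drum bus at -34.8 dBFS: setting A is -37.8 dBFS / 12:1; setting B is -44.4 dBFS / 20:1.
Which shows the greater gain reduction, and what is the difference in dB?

B, by 6.37 dB

A: overshoot 3 dB → output overshoot 0.25 dB → GR 2.75 dB.
B: overshoot 9.6 dB → output overshoot 0.48 dB → GR 9.12 dB.
B reduces 6.37 dB more.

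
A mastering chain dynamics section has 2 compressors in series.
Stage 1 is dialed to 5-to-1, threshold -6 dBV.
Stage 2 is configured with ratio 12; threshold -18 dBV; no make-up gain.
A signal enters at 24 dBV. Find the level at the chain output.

-16.5 dBV

Stage 1: 24 dBV is 30 dB over -6 dBV; at 5:1 that becomes 6 dB over, giving 0 dBV.
Stage 2: 0 dBV is 18 dB over -18 dBV; at 12:1 that becomes 1.5 dB over, giving -16.5 dBV.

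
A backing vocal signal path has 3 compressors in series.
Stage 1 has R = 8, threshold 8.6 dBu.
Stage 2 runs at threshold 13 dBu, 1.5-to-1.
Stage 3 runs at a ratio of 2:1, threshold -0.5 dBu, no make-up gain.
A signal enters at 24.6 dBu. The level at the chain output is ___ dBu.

5.05 dBu

Stage 1: 16 dB above 8.6 dBu, reduced 8:1 to 2 dB above → 10.6 dBu.
Stage 2: below threshold (10.6 ≤ 13); passes unchanged; output 10.6 dBu.
Stage 3: overshoot 11.1 dB → 11.1/2 = 5.55 dB → 5.05 dBu.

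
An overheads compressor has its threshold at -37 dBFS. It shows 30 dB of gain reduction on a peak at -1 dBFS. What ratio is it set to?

6:1

Input overshoot = -1 − (-37) = 36 dB.
Output overshoot = 36 − 30 = 6 dB.
Ratio = input overshoot / output overshoot = 36 / 6 = 6.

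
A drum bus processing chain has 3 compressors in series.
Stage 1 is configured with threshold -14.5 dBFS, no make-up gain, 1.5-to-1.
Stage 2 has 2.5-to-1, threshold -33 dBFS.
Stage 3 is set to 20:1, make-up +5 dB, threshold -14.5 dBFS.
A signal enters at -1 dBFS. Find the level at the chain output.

-17 dBFS

Stage 1: overshoot 13.5 dB → 13.5/1.5 = 9 dB → -5.5 dBFS.
Stage 2: 27.5 dB above -33 dBFS, reduced 2.5:1 to 11 dB above → -22 dBFS.
Stage 3: -22 dBFS ≤ -14.5 dBFS, so stage 3 doesn't engage; make-up brings it to -17 dBFS.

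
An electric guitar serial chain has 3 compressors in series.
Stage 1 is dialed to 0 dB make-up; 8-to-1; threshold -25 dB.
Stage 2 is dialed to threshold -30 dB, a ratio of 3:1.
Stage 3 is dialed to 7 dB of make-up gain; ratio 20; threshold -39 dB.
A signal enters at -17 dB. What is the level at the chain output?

Stage 1: overshoot 8 dB → 8/8 = 1 dB → -24 dB.
Stage 2: -24 dB is 6 dB over -30 dB; at 3:1 that becomes 2 dB over, giving -28 dB.
Stage 3: 11 dB above -39 dB, reduced 20:1 to 0.55 dB above → -38.45 dB; +7 dB make-up → -31.45 dB.

-31.45 dB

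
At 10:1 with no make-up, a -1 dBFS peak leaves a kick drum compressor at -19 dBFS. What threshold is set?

Gain reduction = -1 − (-19) = 18 dB; output overshoot = GR / (R − 1) = 18 / 9 = 2 dB.
Threshold = output − output overshoot = -19 − 2 = -21 dBFS.

-21 dBFS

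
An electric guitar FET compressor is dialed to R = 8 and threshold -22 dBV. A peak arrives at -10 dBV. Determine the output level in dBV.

Overshoot: -10 − (-22) = 12 dB.
The 12 dB excess becomes 1.5 dB after 8:1 reduction.
Output = -22 + 1.5 = -20.5 dBV.

-20.5 dBV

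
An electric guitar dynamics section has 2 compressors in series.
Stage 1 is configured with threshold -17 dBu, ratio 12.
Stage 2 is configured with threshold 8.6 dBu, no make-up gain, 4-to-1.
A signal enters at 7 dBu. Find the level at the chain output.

Stage 1: 7 dBu is 24 dB over -17 dBu; at 12:1 that becomes 2 dB over, giving -15 dBu.
Stage 2: below threshold (-15 ≤ 8.6); passes unchanged; output -15 dBu.

-15 dBu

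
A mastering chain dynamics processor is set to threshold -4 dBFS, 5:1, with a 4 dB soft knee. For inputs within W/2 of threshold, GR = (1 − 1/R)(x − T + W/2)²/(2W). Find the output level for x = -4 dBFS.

-4.4 dBFS

x − T + W/2 = -4 − (-4) + 2 = 2.
GR = (1 − 1/5) × 2² / 8 = 0.8 × 4 / 8 = 0.4 dB.
Output = -4 − 0.4 = -4.4 dBFS.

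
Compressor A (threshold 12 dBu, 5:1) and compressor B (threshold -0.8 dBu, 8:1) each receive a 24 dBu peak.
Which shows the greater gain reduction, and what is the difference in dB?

B, by 12.1 dB

A: 12 dB over, compressed to 2.4 dB over, so 9.6 dB of GR.
B: 24.8 dB over, compressed to 3.1 dB over, so 21.7 dB of GR.
Difference: 12.1 dB in favour of B.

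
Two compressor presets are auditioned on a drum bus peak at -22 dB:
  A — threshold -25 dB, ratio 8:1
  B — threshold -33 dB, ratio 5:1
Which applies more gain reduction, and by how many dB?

A: overshoot 3 dB → output overshoot 0.375 dB → GR 2.625 dB.
B: overshoot 11 dB → output overshoot 2.2 dB → GR 8.8 dB.
B reduces 6.175 dB more.

B, by 6.175 dB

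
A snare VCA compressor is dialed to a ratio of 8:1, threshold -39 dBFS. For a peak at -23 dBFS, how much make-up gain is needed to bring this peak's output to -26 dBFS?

Overshoot 16 dB → 16/8 = 2 dB after compression, so the compressed level is -39 + 2 = -37 dBFS.
Make-up = target − compressed = -26 − (-37) = 11 dB.

11 dB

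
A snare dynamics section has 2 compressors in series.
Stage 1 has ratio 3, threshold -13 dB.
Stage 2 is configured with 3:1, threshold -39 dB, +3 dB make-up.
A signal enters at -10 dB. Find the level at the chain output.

Stage 1: 3 dB above -13 dB, reduced 3:1 to 1 dB above → -12 dB.
Stage 2: 27 dB above -39 dB, reduced 3:1 to 9 dB above → -30 dB; +3 dB make-up → -27 dB.

-27 dB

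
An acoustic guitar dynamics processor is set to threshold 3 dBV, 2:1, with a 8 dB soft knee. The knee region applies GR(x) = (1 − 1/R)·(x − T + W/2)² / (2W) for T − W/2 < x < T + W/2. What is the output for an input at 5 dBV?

x − T + W/2 = 5 − 3 + 4 = 6.
GR = (1 − 1/2) × 6² / 16 = 0.5 × 36 / 16 = 1.125 dB.
Output = 5 − 1.125 = 3.875 dBV.

3.875 dBV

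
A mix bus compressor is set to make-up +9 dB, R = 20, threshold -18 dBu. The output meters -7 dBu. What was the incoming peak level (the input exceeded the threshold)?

22 dBu

Stripping the +9 dB make-up gives -16 dBu at the gain stage.
Post-compression overshoot = -16 − (-18) = 2 dB.
Undo the ratio: input overshoot = 2 × 20 = 40 dB, giving input = 22 dBu.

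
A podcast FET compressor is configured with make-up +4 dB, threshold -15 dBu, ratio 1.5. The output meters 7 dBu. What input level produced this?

12 dBu

Before make-up, the level was 7 − 4 = 3 dBu.
The compressed level sits 3 − (-15) = 18 dB over threshold.
Undo the ratio: input overshoot = 18 × 1.5 = 27 dB, giving input = 12 dBu.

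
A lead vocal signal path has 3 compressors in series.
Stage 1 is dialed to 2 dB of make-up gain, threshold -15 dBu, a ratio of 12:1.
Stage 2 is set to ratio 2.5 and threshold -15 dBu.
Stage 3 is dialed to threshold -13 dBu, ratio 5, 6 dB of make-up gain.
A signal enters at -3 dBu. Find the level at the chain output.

Stage 1: -3 dBu is 12 dB over -15 dBu; at 12:1 that becomes 1 dB over, giving -14 dBu; +2 dB make-up → -12 dBu.
Stage 2: 3 dB above -15 dBu, reduced 2.5:1 to 1.2 dB above → -13.8 dBu.
Stage 3: below threshold (-13.8 ≤ -13); passes unchanged; make-up brings it to -7.8 dBu.

-7.8 dBu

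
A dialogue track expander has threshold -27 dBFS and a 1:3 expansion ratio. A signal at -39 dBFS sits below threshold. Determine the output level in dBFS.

-63 dBFS

Below threshold, a 1:3 expander applies gain = (3−1)×(T − x) of attenuation.
(3−1) × 12 = 24 dB, so output = -39 − 24 = -63 dBFS.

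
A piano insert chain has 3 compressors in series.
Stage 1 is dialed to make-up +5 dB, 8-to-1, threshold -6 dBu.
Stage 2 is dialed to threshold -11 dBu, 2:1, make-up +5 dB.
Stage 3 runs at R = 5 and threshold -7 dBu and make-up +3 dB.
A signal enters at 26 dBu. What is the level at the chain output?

-2.4 dBu

Stage 1: overshoot 32 dB → 32/8 = 4 dB → -2 dBu; +5 dB make-up → 3 dBu.
Stage 2: 14 dB above -11 dBu, reduced 2:1 to 7 dB above → -4 dBu; +5 dB make-up → 1 dBu.
Stage 3: 8 dB above -7 dBu, reduced 5:1 to 1.6 dB above → -5.4 dBu; +3 dB make-up → -2.4 dBu.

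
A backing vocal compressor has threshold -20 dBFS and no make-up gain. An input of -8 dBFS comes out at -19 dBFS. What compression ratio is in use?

12:1

Input overshoot = -8 − (-20) = 12 dB; output overshoot = -19 − (-20) = 1 dB.
Ratio = 12 / 1 = 12.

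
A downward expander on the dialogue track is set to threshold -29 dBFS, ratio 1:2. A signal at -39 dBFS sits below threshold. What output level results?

The input is 10 dB below the -29 dBFS threshold.
A 1:2 expander multiplies undershoot by 2: 10 × 2 = 20 dB below threshold.
Output = -29 − 20 = -49 dBFS.

-49 dBFS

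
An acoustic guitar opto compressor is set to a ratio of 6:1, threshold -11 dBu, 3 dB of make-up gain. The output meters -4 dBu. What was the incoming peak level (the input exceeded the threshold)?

Remove make-up: -4 − 3 = -7 dBu.
Post-compression overshoot = -7 − (-11) = 4 dB.
Input overshoot = R × output overshoot = 24 dB → input = -11 + 24 = 13 dBu.

13 dBu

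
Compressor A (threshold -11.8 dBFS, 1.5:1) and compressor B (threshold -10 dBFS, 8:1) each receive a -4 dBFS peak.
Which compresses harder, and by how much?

A: 7.8 dB over, compressed to 5.2 dB over, so 2.6 dB of GR.
B: 6 dB over, compressed to 0.75 dB over, so 5.25 dB of GR.
B reduces 2.65 dB more.

B, by 2.65 dB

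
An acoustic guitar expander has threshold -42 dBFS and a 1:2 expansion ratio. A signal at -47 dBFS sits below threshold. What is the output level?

-52 dBFS

The input is 5 dB below the -42 dBFS threshold.
A 1:2 expander multiplies undershoot by 2: 5 × 2 = 10 dB below threshold.
Output = -42 − 10 = -52 dBFS.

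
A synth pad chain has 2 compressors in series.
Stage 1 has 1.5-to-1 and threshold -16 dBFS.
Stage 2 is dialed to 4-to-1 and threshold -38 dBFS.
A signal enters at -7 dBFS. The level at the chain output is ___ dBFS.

-31 dBFS

Stage 1: 9 dB above -16 dBFS, reduced 1.5:1 to 6 dB above → -10 dBFS.
Stage 2: -10 dBFS is 28 dB over -38 dBFS; at 4:1 that becomes 7 dB over, giving -31 dBFS.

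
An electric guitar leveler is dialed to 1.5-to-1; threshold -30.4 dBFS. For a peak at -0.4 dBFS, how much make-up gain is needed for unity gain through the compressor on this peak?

Overshoot 30 dB → 30/1.5 = 20 dB after compression, so the compressed level is -30.4 + 20 = -10.4 dBFS.
Make-up = target − compressed = -0.4 − (-10.4) = 10 dB.

10 dB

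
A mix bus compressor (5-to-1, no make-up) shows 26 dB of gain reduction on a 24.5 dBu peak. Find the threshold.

Input is 32.5 dB above T (since output overshoot × R = input overshoot: (-1.5 − T)·5 = 24.5 − T gives T = -8 dBu).
Check: -8 + (24.5 − (-8))/5 = -8 + 6.5 = -1.5 dBu. ✓

-8 dBu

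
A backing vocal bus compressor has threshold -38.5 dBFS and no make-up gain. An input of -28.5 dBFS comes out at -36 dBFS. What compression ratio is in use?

Input overshoot = -28.5 − (-38.5) = 10 dB; output overshoot = -36 − (-38.5) = 2.5 dB.
Ratio = 10 / 2.5 = 4.

4:1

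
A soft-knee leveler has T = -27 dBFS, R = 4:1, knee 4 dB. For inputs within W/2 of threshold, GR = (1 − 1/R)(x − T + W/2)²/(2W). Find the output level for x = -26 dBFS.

-26.84375 dBFS

x − T + W/2 = -26 − (-27) + 2 = 3.
GR = (1 − 1/4) × 3² / 8 = 0.75 × 9 / 8 = 0.84375 dB.
Output = -26 − 0.84375 = -26.84375 dBFS.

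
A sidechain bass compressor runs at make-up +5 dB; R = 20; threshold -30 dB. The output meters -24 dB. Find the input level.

-10 dB

Stripping the +5 dB make-up gives -29 dB at the gain stage.
The compressed level sits -29 − (-30) = 1 dB over threshold.
Undo the ratio: input overshoot = 1 × 20 = 20 dB, giving input = -10 dB.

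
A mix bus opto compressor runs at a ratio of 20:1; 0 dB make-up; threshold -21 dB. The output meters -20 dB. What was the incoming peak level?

That's 1 dB above the -21 dB threshold.
Undo the ratio: input overshoot = 1 × 20 = 20 dB, giving input = -1 dB.

-1 dB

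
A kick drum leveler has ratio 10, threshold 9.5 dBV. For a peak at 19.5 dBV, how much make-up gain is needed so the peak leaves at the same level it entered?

Without make-up, output = threshold + overshoot/10 = 9.5 + 1 = 10.5 dBV.
Gap to target: 9 dB.

9 dB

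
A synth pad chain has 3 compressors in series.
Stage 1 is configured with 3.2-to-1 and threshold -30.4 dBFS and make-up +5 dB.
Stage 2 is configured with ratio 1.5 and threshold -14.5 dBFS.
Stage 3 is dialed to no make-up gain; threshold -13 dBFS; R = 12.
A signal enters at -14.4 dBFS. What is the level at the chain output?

-20.4 dBFS

Stage 1: overshoot 16 dB → 16/3.2 = 5 dB → -25.4 dBFS; +5 dB make-up → -20.4 dBFS.
Stage 2: -20.4 dBFS ≤ -14.5 dBFS, so stage 2 doesn't engage; output -20.4 dBFS.
Stage 3: below threshold (-20.4 ≤ -13); passes unchanged; output -20.4 dBFS.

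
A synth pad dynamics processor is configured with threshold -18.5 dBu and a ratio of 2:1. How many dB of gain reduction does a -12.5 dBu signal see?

3 dB

The signal is 6 dB above threshold.
At 2:1, output sits 6/2 = 3 dB above threshold.
So the signal is attenuated by 6 − 3 = 3 dB.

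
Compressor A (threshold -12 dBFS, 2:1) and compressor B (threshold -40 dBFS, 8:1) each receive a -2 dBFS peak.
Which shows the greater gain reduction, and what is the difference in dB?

A: 10 dB over, compressed to 5 dB over, so 5 dB of GR.
B: 38 dB over, compressed to 4.75 dB over, so 33.25 dB of GR.
B applies 28.25 dB more gain reduction.

B, by 28.25 dB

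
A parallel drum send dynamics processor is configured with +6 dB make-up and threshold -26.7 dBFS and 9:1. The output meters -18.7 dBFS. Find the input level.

-8.7 dBFS

Before make-up, the level was -18.7 − 6 = -24.7 dBFS.
The compressed level sits -24.7 − (-26.7) = 2 dB over threshold.
Undo the ratio: input overshoot = 2 × 9 = 18 dB, giving input = -8.7 dBFS.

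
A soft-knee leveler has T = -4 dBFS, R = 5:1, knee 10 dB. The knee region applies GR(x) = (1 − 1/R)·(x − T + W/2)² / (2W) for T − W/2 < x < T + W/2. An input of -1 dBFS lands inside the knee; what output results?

-3.56 dBFS

x − T + W/2 = -1 − (-4) + 5 = 8.
GR = (1 − 1/5) × 8² / 20 = 0.8 × 64 / 20 = 2.56 dB.
Output = -1 − 2.56 = -3.56 dBFS.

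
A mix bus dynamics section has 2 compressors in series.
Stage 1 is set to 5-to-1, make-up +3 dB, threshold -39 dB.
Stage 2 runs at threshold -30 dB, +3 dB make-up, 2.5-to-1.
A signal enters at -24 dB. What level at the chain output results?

-30 dB

Stage 1: overshoot 15 dB → 15/5 = 3 dB → -36 dB; +3 dB make-up → -33 dB.
Stage 2: below threshold (-33 ≤ -30); passes unchanged; make-up brings it to -30 dB.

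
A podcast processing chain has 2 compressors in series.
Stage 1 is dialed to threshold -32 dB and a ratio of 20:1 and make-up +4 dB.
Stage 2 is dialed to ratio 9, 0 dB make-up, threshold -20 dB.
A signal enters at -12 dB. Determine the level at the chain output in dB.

-27 dB

Stage 1: -12 dB is 20 dB over -32 dB; at 20:1 that becomes 1 dB over, giving -31 dB; +4 dB make-up → -27 dB.
Stage 2: -27 dB is at or below the -20 dB threshold — no compression; output -27 dB.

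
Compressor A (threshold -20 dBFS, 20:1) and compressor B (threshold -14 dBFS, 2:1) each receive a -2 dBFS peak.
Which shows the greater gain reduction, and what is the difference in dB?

A, by 11.1 dB

A: 18 dB over, compressed to 0.9 dB over, so 17.1 dB of GR.
B: 12 dB over, compressed to 6 dB over, so 6 dB of GR.
Difference: 11.1 dB in favour of A.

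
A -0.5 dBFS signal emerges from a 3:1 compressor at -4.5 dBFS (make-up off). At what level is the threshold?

-6.5 dBFS

Let T be the threshold. Output overshoot = (input overshoot)/R, so -4.5 − T = (-0.5 − T)/3.
3·(-4.5 − T) = -0.5 − T → 2·T = -13.5 − (-0.5) = -13.
T = -13/2 = -6.5 dBFS.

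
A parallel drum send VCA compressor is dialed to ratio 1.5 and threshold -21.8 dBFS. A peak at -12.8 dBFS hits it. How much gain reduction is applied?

3 dB

Overshoot = -12.8 − (-21.8) = 9 dB.
After 1.5:1 compression the overshoot becomes 9/1.5 = 6 dB.
So the signal is attenuated by 9 − 6 = 3 dB.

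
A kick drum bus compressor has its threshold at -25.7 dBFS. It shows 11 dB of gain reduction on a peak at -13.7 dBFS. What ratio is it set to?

12:1

Input overshoot = -13.7 − (-25.7) = 12 dB.
Output overshoot = 12 − 11 = 1 dB.
Ratio = input overshoot / output overshoot = 12 / 1 = 12.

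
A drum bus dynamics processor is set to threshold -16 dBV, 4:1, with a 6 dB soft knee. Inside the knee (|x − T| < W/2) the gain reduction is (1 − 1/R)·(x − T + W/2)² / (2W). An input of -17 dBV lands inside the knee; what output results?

-17.25 dBV

x − T + W/2 = -17 − (-16) + 3 = 2.
GR = (1 − 1/4) × 2² / 12 = 0.75 × 4 / 12 = 0.25 dB.
Output = -17 − 0.25 = -17.25 dBV.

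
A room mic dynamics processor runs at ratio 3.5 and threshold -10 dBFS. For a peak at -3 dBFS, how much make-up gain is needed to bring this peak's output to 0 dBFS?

8 dB

The peak compresses to -10 + 7/3.5 = -8 dBFS.
To reach 0 dBFS requires 0 − (-8) = 8 dB of make-up.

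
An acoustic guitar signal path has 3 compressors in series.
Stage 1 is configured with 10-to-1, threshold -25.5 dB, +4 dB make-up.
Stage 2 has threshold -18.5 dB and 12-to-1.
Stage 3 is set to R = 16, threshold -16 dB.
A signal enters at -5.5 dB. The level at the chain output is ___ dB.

-19.5 dB

Stage 1: overshoot 20 dB → 20/10 = 2 dB → -23.5 dB; +4 dB make-up → -19.5 dB.
Stage 2: -19.5 dB is at or below the -18.5 dB threshold — no compression; output -19.5 dB.
Stage 3: -19.5 dB is at or below the -16 dB threshold — no compression; output -19.5 dB.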